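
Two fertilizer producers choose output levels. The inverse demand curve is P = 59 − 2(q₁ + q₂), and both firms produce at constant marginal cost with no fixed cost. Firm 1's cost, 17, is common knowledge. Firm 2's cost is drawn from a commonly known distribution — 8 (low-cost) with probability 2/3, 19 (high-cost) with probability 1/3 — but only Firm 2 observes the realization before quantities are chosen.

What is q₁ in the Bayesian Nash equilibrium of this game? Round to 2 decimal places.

6.11

Firm 2 with cost c maximizes (59 − 2(q₁+q₂) − c)·q₂, giving q₂(c) = (59 − c − 2q₁)/4.
E[c₂] = 2/3·8 + 1/3·19 = 11.6667
Firm 1's FOC against E[q₂] yields q₁ = (59 − 2·17 + E[c₂])/6 = (59 − 34 + 11.6667)/6 = 6.11111.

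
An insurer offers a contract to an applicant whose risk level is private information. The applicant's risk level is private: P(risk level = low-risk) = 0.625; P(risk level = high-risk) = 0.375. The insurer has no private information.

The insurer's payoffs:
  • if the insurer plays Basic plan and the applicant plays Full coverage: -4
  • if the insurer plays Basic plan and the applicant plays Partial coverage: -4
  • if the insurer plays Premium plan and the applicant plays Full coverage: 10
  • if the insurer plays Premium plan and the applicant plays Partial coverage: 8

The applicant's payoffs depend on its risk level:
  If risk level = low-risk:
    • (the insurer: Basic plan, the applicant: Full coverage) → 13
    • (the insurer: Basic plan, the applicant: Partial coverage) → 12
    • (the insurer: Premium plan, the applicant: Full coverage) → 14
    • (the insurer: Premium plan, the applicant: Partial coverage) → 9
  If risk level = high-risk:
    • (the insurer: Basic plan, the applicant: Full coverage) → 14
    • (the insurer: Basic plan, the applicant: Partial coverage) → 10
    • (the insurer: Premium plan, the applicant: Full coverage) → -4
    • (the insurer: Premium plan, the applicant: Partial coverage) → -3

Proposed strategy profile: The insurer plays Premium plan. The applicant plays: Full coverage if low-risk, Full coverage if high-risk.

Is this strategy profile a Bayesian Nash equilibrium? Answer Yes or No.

The insurer plays Premium plan: E[Premium plan] = 0.625·(10) + 0.375·(10) = 10; E[Basic plan] = -4. Best-responding. ✓
The applicant (risk level low-risk), facing Premium plan: Full coverage gives 14, Partial coverage gives 9. Proposed Full coverage is best. ✓
The applicant (risk level high-risk), facing Premium plan: Full coverage gives -4, Partial coverage gives -3. Proposed Full coverage is not best — profitable deviation exists. ✗

No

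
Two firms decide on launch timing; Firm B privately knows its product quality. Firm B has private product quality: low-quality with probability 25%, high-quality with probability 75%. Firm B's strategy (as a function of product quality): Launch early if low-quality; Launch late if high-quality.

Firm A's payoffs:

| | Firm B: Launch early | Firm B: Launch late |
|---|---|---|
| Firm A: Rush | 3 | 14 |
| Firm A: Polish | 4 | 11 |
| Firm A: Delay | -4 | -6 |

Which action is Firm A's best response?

Rush

E[Rush] = 0.25·(3) + 0.75·(14) = 11.25
E[Polish] = 0.25·(4) + 0.75·(11) = 9.25
E[Delay] = 0.25·(-4) + 0.75·(-6) = -5.5
Best response: Rush (11.25 is the largest).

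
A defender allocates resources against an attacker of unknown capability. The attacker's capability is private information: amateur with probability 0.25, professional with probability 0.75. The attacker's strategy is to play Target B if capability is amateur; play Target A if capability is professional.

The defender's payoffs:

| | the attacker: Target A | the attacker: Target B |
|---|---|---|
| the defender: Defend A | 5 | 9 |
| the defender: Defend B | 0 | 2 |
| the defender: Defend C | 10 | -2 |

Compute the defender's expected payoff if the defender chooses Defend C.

E[Defend C] = 0.25·(-2) + 0.75·10 = (-0.5) + 7.5 = 7

7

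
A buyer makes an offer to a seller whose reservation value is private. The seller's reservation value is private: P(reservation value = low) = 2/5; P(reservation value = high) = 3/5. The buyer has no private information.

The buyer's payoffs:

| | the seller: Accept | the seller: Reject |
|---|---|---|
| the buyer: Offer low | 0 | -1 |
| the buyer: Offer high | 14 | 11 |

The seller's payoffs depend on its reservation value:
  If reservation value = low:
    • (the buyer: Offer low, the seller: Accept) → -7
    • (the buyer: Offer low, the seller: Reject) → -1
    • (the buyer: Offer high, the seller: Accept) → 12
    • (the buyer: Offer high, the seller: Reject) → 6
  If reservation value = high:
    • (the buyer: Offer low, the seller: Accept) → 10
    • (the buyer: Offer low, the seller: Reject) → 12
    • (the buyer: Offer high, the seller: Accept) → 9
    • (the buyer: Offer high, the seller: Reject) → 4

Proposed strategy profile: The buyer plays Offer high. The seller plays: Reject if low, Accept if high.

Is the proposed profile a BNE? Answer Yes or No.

No

A profile is a BNE iff every type of every player is best-responding given beliefs about the other side.
The buyer plays Offer high: E[Offer high] = 2/5·(11) + 3/5·(14) = 64/5; E[Offer low] = -2/5. Best-responding. ✓
The seller (reservation value low), facing Offer high: Accept gives 12, Reject gives 6. Proposed Reject is not best — profitable deviation exists. ✗
The seller (reservation value high), facing Offer high: Accept gives 9, Reject gives 4. Proposed Accept is best. ✓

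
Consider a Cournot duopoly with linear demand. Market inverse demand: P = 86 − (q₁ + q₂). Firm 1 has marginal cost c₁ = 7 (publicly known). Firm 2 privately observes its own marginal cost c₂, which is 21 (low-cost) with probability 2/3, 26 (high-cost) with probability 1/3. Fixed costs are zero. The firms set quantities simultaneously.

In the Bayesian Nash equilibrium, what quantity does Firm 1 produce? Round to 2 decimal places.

Type-c best response for Firm 2: q₂(c) = (86 − c)/2 − q₁/2.
Firm 1 maximizes expected profit; its first-order condition is 86 − 2q₁ − E[q₂] − 7 = 0.
Substituting E[q₂] and solving: E[c₂] = 22.6667, so q₁ = (86 − 2·7 + 22.6667)/3 = 31.5556.

31.56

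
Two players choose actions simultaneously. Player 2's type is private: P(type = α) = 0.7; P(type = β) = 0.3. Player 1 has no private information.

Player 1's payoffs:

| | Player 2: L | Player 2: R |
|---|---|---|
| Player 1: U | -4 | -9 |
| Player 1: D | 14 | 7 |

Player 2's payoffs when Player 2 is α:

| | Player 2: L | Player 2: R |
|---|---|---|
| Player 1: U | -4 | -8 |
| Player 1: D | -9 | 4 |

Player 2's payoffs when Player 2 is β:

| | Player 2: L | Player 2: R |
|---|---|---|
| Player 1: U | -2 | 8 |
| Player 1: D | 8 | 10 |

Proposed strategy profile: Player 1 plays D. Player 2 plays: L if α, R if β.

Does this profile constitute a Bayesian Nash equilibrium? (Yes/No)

Player 1 plays D: E[D] = 0.7·(14) + 0.3·(7) = 11.9; E[U] = -5.5. Best-responding. ✓
Player 2 (type α), facing D: L gives -9, R gives 4. Proposed L is not best — profitable deviation exists. ✗
Player 2 (type β), facing D: L gives 8, R gives 10. Proposed R is best. ✓

No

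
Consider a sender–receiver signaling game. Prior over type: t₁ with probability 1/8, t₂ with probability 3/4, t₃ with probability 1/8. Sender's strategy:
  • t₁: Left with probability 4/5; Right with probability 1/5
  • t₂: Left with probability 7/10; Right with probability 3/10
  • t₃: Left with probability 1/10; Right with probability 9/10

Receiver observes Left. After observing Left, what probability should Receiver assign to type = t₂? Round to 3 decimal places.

P(Left) = (1/8)·(4/5) + (3/4)·(7/10) + (1/8)·(1/10) = 51/80
P(t₂ | Left) = ((3/4)·(7/10)) / (51/80) = (21/40) / (51/80) = 14/17

0.824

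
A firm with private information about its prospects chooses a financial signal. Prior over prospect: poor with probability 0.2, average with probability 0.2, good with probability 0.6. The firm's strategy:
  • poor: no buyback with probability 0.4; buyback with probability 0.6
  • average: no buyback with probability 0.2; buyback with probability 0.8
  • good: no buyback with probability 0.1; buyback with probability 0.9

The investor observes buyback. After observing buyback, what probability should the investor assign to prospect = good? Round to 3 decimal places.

0.659

Apply Bayes' rule using the sender's strategy as the likelihood.
P(buyback) = 0.2·0.6 + 0.2·0.8 + 0.6·0.9 = 0.82
P(good | buyback) = (0.6·0.9) / 0.82 = 0.54 / 0.82 = 0.658537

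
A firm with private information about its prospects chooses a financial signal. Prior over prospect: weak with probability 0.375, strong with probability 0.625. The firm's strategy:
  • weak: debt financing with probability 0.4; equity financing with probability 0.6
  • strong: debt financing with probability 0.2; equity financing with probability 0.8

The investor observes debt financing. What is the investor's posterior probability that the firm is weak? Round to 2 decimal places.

P(debt financing) = 0.375·0.4 + 0.625·0.2 = 0.275
P(weak | debt financing) = (0.375·0.4) / 0.275 = 0.15 / 0.275 = 0.545455

0.55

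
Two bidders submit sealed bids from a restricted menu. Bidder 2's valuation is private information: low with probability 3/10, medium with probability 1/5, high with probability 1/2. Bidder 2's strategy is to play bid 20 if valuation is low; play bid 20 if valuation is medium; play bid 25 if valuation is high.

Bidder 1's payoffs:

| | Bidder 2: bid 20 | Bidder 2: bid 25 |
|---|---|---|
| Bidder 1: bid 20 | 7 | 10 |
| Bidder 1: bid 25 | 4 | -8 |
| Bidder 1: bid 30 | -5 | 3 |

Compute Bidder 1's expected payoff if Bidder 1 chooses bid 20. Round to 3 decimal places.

8.500

E[bid 20] = 3/10·7 + 1/5·7 + 1/2·10 = 21/10 + 7/5 + 5 = 17/2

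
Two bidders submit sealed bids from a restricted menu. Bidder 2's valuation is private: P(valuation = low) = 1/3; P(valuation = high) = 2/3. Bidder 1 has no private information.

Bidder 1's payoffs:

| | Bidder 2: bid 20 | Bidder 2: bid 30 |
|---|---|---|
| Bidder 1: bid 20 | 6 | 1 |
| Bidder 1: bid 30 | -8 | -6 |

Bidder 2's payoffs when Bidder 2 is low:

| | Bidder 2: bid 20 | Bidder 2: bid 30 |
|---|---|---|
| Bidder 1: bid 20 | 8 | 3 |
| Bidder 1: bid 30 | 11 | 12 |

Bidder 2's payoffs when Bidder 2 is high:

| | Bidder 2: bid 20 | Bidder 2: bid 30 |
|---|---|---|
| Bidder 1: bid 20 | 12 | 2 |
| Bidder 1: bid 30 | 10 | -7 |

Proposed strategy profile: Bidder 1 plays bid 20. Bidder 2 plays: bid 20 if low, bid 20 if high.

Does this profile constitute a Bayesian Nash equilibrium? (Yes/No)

Yes

Bidder 1 plays bid 20: E[bid 20] = 1/3·(6) + 2/3·(6) = 6; E[bid 30] = -8. Best-responding. ✓
Bidder 2 (valuation low), facing bid 20: bid 20 gives 8, bid 30 gives 3. Proposed bid 20 is best. ✓
Bidder 2 (valuation high), facing bid 20: bid 20 gives 12, bid 30 gives 2. Proposed bid 20 is best. ✓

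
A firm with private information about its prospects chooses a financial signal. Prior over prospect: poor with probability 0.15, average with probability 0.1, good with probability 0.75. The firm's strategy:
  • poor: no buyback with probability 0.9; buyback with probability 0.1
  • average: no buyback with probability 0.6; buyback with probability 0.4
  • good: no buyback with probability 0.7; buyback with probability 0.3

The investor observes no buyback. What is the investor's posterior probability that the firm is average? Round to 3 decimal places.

P(no buyback) = 0.15·0.9 + 0.1·0.6 + 0.75·0.7 = 0.72
P(average | no buyback) = (0.1·0.6) / 0.72 = 0.06 / 0.72 = 0.0833333

0.083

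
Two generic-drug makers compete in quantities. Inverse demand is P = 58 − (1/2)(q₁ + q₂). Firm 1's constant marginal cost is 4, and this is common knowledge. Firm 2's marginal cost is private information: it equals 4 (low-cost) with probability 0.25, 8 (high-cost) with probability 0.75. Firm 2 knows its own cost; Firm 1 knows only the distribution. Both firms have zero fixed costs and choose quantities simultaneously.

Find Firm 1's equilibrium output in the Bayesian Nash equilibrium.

38

Firm 2 with cost c maximizes (58 − (1/2)(q₁+q₂) − c)·q₂, giving q₂(c) = (58 − c − (1/2)q₁).
E[c₂] = 0.25·4 + 0.75·8 = 7
Firm 1's FOC against E[q₂] yields q₁ = (58 − 2·4 + E[c₂])/(3/2) = (58 − 8 + 7)/(3/2) = 38.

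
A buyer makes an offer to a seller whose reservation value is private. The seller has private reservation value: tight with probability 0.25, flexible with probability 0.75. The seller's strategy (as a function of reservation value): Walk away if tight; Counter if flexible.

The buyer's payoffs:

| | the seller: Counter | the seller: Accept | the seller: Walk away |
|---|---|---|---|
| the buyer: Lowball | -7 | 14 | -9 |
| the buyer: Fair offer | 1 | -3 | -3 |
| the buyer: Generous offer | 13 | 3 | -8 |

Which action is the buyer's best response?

Generous offer

E[Lowball] = 0.25·(-9) + 0.75·(-7) = -7.5
E[Fair offer] = 0.25·(-3) + 0.75·(1) = 0
E[Generous offer] = 0.25·(-8) + 0.75·(13) = 7.75
Best response: Generous offer (7.75 is the largest).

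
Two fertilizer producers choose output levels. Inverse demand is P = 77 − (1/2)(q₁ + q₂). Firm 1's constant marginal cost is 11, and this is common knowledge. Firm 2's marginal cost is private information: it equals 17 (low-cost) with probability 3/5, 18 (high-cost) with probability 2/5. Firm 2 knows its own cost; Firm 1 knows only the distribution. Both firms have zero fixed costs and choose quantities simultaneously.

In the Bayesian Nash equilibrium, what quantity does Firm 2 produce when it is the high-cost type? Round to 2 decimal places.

Type-c best response for Firm 2: q₂(c) = (77 − c) − q₁/2.
Firm 1 maximizes expected profit; its first-order condition is 77 − q₁ − (1/2)E[q₂] − 11 = 0.
Substituting E[q₂] and solving: E[c₂] = 17.4, so q₁ = (77 − 2·11 + 17.4)/(3/2) = 48.2667.
q₂(high-cost) = (77 − 18 − (1/2)·48.2667) = 34.8667.

34.87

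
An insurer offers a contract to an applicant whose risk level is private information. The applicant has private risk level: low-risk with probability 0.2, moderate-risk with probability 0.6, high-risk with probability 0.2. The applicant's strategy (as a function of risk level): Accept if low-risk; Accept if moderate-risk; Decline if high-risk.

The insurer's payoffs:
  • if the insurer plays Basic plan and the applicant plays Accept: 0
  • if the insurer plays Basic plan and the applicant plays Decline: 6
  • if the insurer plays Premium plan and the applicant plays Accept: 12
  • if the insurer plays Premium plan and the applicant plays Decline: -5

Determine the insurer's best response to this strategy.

Premium plan

E[Basic plan] = 0.2·(0) + 0.6·(0) + 0.2·(6) = 1.2
E[Premium plan] = 0.2·(12) + 0.6·(12) + 0.2·(-5) = 8.6
Best response: Premium plan (8.6 is the largest).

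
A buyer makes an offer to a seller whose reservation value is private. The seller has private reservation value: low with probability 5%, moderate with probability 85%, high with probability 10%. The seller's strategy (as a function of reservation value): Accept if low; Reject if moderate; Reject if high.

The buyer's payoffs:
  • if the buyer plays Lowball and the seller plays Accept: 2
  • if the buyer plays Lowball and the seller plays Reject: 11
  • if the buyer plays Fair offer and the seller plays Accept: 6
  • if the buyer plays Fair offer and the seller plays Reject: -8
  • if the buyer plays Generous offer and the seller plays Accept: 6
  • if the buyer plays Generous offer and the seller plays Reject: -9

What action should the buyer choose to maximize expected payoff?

Lowball

E[Lowball] = 0.05·(2) + 0.85·(11) + 0.1·(11) = 10.55
E[Fair offer] = 0.05·(6) + 0.85·(-8) + 0.1·(-8) = -7.3
E[Generous offer] = 0.05·(6) + 0.85·(-9) + 0.1·(-9) = -8.25
Best response: Lowball (10.55 is the largest).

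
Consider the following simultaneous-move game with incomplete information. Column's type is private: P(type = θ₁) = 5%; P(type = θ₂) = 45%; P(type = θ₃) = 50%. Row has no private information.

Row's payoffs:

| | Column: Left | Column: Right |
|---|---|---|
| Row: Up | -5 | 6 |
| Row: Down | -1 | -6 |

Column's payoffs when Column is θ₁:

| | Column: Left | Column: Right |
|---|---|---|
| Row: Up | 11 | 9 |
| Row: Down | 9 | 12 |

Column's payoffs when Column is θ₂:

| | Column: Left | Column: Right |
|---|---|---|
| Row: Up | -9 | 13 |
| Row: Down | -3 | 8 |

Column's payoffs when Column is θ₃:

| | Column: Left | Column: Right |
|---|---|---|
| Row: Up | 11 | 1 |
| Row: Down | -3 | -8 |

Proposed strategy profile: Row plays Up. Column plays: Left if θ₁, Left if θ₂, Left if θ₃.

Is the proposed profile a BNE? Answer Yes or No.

A profile is a BNE iff every type of every player is best-responding given beliefs about the other side.
Row plays Up: E[Up] = 0.05·(-5) + 0.45·(-5) + 0.5·(-5) = -5; E[Down] = -1. Not best-responding. ✗
Column (type θ₁), facing Up: Left gives 11, Right gives 9. Proposed Left is best. ✓
Column (type θ₂), facing Up: Left gives -9, Right gives 13. Proposed Left is not best — profitable deviation exists. ✗
Column (type θ₃), facing Up: Left gives 11, Right gives 1. Proposed Left is best. ✓

No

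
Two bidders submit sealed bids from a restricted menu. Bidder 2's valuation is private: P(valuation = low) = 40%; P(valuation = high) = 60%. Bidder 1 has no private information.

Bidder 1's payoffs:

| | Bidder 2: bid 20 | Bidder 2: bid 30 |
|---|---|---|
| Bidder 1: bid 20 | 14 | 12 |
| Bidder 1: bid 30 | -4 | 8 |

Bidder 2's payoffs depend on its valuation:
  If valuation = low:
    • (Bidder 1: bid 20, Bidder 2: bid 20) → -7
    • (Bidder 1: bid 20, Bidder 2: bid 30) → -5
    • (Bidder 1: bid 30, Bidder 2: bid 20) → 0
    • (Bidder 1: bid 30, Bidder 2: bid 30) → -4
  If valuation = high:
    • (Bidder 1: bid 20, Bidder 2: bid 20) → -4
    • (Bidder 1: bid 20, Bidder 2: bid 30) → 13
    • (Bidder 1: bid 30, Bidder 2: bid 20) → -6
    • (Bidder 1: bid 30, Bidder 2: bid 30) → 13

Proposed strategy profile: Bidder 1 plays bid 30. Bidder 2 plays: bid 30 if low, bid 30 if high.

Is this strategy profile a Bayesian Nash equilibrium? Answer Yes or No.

No

Bidder 1 plays bid 30: E[bid 30] = 0.4·(8) + 0.6·(8) = 8; E[bid 20] = 12. Not best-responding. ✗
Bidder 2 (valuation low), facing bid 30: bid 20 gives 0, bid 30 gives -4. Proposed bid 30 is not best — profitable deviation exists. ✗
Bidder 2 (valuation high), facing bid 30: bid 20 gives -6, bid 30 gives 13. Proposed bid 30 is best. ✓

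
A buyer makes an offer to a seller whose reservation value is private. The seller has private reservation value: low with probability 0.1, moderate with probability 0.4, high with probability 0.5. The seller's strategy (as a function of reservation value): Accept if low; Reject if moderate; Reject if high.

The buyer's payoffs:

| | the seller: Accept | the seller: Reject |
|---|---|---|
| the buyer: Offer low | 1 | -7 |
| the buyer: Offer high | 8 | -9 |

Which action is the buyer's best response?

E[Offer low] = 0.1·(1) + 0.4·(-7) + 0.5·(-7) = -6.2
E[Offer high] = 0.1·(8) + 0.4·(-9) + 0.5·(-9) = -7.3
Best response: Offer low (-6.2 is the largest).

Offer low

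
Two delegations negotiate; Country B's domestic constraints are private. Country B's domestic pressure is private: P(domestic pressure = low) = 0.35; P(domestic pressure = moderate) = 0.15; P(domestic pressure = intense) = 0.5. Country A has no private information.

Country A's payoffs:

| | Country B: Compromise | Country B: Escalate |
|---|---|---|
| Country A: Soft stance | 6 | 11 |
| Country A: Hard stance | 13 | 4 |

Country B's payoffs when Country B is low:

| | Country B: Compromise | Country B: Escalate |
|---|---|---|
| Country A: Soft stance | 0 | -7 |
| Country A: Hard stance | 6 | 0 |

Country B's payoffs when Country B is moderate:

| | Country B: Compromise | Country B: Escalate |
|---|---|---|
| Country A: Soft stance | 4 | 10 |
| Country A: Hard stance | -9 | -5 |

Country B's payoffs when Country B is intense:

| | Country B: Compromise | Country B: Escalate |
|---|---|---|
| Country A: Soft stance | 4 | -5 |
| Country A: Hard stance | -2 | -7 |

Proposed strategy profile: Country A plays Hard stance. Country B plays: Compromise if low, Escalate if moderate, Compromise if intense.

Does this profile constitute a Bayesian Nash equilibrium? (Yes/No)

A profile is a BNE iff every type of every player is best-responding given beliefs about the other side.
Country A plays Hard stance: E[Hard stance] = 0.35·(13) + 0.15·(4) + 0.5·(13) = 11.65; E[Soft stance] = 6.75. Best-responding. ✓
Country B (domestic pressure low), facing Hard stance: Compromise gives 6, Escalate gives 0. Proposed Compromise is best. ✓
Country B (domestic pressure moderate), facing Hard stance: Compromise gives -9, Escalate gives -5. Proposed Escalate is best. ✓
Country B (domestic pressure intense), facing Hard stance: Compromise gives -2, Escalate gives -7. Proposed Compromise is best. ✓

Yes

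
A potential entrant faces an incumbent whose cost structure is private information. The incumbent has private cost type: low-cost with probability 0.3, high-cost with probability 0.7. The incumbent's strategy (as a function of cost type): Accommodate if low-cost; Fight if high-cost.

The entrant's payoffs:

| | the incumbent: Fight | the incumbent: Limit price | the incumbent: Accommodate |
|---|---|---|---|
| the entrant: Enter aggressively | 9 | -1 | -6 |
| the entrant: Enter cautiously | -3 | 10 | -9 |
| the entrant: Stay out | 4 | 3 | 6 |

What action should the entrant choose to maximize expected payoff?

Compute the entrant's expected payoff for each action, taking the expectation over the incumbent's type.
E[Enter aggressively] = 0.3·(-6) + 0.7·(9) = 4.5
E[Enter cautiously] = 0.3·(-9) + 0.7·(-3) = -4.8
E[Stay out] = 0.3·(6) + 0.7·(4) = 4.6
Best response: Stay out (4.6 is the largest).

Stay out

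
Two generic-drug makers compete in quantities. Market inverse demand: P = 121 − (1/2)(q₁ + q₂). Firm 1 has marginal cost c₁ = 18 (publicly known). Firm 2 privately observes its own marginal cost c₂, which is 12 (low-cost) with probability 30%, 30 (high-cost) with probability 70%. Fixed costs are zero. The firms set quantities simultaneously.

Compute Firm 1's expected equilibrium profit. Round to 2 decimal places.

Each type of Firm 2 best-responds to q₁; Firm 1 best-responds to the expected q₂ over Firm 2's types.
Firm 2 with cost c maximizes (121 − (1/2)(q₁+q₂) − c)·q₂, giving q₂(c) = (121 − c − (1/2)q₁).
E[c₂] = 0.3·12 + 0.7·30 = 24.6
Firm 1's FOC against E[q₂] yields q₁ = (121 − 2·18 + E[c₂])/(3/2) = (121 − 36 + 24.6)/(3/2) = 73.0667.
E[P] = 121 − (1/2)·(q₁ + E[q₂]) = 54.5333; Firm 1's expected profit = (E[P] − 18)·q₁ = (54.5333 − 18)·73.0667 = 2669.37.

2669.37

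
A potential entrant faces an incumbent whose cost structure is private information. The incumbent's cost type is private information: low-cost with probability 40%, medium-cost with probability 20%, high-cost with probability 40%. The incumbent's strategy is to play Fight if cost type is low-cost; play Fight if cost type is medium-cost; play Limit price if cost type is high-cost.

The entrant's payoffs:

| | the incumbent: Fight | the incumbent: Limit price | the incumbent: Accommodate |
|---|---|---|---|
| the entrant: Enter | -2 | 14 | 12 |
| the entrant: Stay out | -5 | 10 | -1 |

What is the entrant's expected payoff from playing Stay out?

1

E[Stay out] = 0.4·(-5) + 0.2·(-5) + 0.4·10 = (-2) + (-1) + 4 = 1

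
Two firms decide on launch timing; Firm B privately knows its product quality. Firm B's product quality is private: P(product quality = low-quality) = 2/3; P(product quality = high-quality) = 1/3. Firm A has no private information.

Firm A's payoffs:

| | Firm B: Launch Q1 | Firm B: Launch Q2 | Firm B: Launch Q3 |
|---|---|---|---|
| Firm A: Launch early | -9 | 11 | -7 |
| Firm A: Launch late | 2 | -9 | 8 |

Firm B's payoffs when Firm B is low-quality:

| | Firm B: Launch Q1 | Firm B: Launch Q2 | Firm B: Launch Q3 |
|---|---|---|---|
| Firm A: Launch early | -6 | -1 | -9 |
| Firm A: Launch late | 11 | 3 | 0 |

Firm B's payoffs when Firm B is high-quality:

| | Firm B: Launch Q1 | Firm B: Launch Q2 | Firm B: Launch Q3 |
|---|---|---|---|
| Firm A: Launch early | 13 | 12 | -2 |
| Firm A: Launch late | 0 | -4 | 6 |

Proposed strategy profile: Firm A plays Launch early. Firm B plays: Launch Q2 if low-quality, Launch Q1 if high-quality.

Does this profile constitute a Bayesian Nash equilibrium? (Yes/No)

Firm A plays Launch early: E[Launch early] = 2/3·(11) + 1/3·(-9) = 13/3; E[Launch late] = -16/3. Best-responding. ✓
Firm B (product quality low-quality), facing Launch early: Launch Q1 gives -6, Launch Q2 gives -1, Launch Q3 gives -9. Proposed Launch Q2 is best. ✓
Firm B (product quality high-quality), facing Launch early: Launch Q1 gives 13, Launch Q2 gives 12, Launch Q3 gives -2. Proposed Launch Q1 is best. ✓

Yes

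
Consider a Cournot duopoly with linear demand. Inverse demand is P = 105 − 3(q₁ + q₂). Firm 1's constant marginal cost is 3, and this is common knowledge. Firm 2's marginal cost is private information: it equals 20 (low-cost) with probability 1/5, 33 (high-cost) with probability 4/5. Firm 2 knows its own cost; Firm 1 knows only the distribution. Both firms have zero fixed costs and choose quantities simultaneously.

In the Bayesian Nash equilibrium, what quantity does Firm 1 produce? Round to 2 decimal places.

14.38

Type-c best response for Firm 2: q₂(c) = (105 − c)/6 − q₁/2.
Firm 1 maximizes expected profit; its first-order condition is 105 − 6q₁ − 3E[q₂] − 3 = 0.
Substituting E[q₂] and solving: E[c₂] = 30.4, so q₁ = (105 − 2·3 + 30.4)/9 = 14.3778.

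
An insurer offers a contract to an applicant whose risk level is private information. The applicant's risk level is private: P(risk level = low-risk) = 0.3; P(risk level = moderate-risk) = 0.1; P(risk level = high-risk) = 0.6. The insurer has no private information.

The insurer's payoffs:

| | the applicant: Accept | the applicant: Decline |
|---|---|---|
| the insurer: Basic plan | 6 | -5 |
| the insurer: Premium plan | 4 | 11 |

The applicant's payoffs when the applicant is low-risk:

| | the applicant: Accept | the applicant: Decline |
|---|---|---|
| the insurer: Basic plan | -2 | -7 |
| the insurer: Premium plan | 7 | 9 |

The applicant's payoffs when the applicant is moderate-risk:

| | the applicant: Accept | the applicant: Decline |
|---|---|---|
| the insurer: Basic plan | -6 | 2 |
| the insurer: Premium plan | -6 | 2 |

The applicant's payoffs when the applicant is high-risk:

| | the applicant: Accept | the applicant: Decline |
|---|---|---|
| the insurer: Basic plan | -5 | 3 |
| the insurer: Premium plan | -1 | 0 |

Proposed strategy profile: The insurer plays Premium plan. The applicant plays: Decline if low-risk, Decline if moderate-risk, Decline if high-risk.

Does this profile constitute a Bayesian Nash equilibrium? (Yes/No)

Yes

A profile is a BNE iff every type of every player is best-responding given beliefs about the other side.
The insurer plays Premium plan: E[Premium plan] = 0.3·(11) + 0.1·(11) + 0.6·(11) = 11; E[Basic plan] = -5. Best-responding. ✓
The applicant (risk level low-risk), facing Premium plan: Accept gives 7, Decline gives 9. Proposed Decline is best. ✓
The applicant (risk level moderate-risk), facing Premium plan: Accept gives -6, Decline gives 2. Proposed Decline is best. ✓
The applicant (risk level high-risk), facing Premium plan: Accept gives -1, Decline gives 0. Proposed Decline is best. ✓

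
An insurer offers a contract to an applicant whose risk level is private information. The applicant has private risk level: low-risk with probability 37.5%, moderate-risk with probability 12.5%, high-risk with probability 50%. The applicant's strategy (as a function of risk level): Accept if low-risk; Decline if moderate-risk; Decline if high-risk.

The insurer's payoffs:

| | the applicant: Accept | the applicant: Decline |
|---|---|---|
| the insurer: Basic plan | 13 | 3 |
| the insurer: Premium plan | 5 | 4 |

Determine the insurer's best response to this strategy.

Compute the insurer's expected payoff for each action, taking the expectation over the applicant's type.
E[Basic plan] = 0.375·(13) + 0.125·(3) + 0.5·(3) = 6.75
E[Premium plan] = 0.375·(5) + 0.125·(4) + 0.5·(4) = 4.375
Best response: Basic plan (6.75 is the largest).

Basic plan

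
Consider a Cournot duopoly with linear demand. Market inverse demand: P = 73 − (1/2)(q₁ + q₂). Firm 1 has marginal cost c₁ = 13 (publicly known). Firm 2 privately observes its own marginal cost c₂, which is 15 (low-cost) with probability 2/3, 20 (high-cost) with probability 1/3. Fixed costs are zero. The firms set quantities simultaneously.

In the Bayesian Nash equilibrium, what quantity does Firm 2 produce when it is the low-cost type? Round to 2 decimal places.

Firm 2 with cost c maximizes (73 − (1/2)(q₁+q₂) − c)·q₂, giving q₂(c) = (73 − c − (1/2)q₁).
E[c₂] = 2/3·15 + 1/3·20 = 16.6667
Firm 1's FOC against E[q₂] yields q₁ = (73 − 2·13 + E[c₂])/(3/2) = (73 − 26 + 16.6667)/(3/2) = 42.4444.
q₂(low-cost) = (73 − 15 − (1/2)·42.4444) = 36.7778.

36.78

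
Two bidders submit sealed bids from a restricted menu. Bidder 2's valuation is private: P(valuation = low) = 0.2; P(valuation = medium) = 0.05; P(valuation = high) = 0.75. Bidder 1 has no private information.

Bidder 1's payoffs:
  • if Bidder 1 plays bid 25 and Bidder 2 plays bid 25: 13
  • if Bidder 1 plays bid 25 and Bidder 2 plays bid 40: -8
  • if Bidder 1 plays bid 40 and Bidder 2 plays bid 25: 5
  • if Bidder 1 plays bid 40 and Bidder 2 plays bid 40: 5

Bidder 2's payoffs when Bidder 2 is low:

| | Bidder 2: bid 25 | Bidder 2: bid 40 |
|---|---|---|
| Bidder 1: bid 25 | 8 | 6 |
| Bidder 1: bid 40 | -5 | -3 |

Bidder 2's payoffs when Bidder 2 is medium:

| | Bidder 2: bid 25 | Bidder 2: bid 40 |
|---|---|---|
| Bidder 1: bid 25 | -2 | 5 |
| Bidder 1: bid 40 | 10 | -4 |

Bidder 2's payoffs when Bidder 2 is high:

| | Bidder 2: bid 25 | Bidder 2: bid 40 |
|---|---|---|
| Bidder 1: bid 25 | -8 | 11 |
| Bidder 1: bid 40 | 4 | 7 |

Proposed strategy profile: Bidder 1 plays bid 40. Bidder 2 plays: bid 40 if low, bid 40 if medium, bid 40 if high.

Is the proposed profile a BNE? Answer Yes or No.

Bidder 1 plays bid 40: E[bid 40] = 0.2·(5) + 0.05·(5) + 0.75·(5) = 5; E[bid 25] = -8. Best-responding. ✓
Bidder 2 (valuation low), facing bid 40: bid 25 gives -5, bid 40 gives -3. Proposed bid 40 is best. ✓
Bidder 2 (valuation medium), facing bid 40: bid 25 gives 10, bid 40 gives -4. Proposed bid 40 is not best — profitable deviation exists. ✗
Bidder 2 (valuation high), facing bid 40: bid 25 gives 4, bid 40 gives 7. Proposed bid 40 is best. ✓

No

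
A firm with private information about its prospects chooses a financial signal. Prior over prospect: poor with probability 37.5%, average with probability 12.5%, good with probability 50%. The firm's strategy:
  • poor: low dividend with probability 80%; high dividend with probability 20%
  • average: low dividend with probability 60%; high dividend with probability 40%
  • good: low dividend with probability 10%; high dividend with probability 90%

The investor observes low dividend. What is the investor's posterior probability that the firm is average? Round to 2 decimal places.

0.18

P(low dividend) = 0.375·0.8 + 0.125·0.6 + 0.5·0.1 = 0.425
P(average | low dividend) = (0.125·0.6) / 0.425 = 0.075 / 0.425 = 0.176471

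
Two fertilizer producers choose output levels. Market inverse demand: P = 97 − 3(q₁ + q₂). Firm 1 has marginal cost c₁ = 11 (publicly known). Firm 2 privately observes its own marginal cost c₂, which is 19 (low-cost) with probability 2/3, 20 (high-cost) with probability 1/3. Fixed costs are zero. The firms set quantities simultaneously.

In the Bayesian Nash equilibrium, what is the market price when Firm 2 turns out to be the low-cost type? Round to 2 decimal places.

42.28

Type-c best response for Firm 2: q₂(c) = (97 − c)/6 − q₁/2.
Firm 1 maximizes expected profit; its first-order condition is 97 − 6q₁ − 3E[q₂] − 11 = 0.
Substituting E[q₂] and solving: E[c₂] = 19.3333, so q₁ = (97 − 2·11 + 19.3333)/9 = 10.4815.
q₂(low-cost) = 7.75926, so P = 97 − 3·(10.4815 + 7.75926) = 42.2778.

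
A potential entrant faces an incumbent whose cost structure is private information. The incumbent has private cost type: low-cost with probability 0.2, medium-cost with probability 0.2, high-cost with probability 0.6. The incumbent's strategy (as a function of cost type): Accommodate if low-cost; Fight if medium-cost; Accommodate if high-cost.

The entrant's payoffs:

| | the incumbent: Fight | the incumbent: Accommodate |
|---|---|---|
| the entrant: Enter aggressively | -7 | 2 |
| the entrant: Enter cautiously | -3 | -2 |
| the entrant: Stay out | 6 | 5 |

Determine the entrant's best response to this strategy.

Stay out

Compute the entrant's expected payoff for each action, taking the expectation over the incumbent's type.
E[Enter aggressively] = 0.2·(2) + 0.2·(-7) + 0.6·(2) = 0.2
E[Enter cautiously] = 0.2·(-2) + 0.2·(-3) + 0.6·(-2) = -2.2
E[Stay out] = 0.2·(5) + 0.2·(6) + 0.6·(5) = 5.2
Best response: Stay out (5.2 is the largest).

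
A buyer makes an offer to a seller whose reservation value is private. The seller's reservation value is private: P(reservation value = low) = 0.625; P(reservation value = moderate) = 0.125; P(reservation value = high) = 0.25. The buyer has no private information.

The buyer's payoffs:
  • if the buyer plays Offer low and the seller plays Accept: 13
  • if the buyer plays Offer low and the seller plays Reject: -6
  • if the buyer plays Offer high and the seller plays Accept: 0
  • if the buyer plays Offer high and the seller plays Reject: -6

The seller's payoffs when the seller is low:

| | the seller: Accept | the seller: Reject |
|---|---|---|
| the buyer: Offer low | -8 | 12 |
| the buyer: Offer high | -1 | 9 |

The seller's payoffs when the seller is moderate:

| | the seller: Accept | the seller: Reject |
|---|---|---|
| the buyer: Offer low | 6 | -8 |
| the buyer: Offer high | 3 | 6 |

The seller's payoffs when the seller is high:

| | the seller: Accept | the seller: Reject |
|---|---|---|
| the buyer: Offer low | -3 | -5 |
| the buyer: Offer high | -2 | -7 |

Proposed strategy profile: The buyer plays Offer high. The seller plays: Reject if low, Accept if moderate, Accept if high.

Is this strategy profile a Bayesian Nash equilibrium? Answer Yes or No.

No

A profile is a BNE iff every type of every player is best-responding given beliefs about the other side.
The buyer plays Offer high: E[Offer high] = 0.625·(-6) + 0.125·(0) + 0.25·(0) = -3.75; E[Offer low] = 1.125. Not best-responding. ✗
The seller (reservation value low), facing Offer high: Accept gives -1, Reject gives 9. Proposed Reject is best. ✓
The seller (reservation value moderate), facing Offer high: Accept gives 3, Reject gives 6. Proposed Accept is not best — profitable deviation exists. ✗
The seller (reservation value high), facing Offer high: Accept gives -2, Reject gives -7. Proposed Accept is best. ✓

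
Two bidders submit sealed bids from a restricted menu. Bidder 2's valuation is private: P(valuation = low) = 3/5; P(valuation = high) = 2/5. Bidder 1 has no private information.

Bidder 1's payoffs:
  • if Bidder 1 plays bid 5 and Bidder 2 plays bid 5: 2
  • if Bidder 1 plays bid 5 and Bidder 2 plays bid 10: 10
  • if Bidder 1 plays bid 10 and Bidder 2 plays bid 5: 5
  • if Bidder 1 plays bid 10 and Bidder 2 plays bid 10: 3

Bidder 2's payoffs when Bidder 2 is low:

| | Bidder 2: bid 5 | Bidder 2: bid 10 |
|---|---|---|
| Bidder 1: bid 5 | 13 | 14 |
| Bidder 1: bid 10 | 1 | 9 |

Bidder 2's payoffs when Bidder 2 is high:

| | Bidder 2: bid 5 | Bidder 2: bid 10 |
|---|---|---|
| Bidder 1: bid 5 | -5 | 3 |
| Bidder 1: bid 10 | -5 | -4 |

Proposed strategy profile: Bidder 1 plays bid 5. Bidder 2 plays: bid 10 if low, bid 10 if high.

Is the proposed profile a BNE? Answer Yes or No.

A profile is a BNE iff every type of every player is best-responding given beliefs about the other side.
Bidder 1 plays bid 5: E[bid 5] = 3/5·(10) + 2/5·(10) = 10; E[bid 10] = 3. Best-responding. ✓
Bidder 2 (valuation low), facing bid 5: bid 5 gives 13, bid 10 gives 14. Proposed bid 10 is best. ✓
Bidder 2 (valuation high), facing bid 5: bid 5 gives -5, bid 10 gives 3. Proposed bid 10 is best. ✓

Yes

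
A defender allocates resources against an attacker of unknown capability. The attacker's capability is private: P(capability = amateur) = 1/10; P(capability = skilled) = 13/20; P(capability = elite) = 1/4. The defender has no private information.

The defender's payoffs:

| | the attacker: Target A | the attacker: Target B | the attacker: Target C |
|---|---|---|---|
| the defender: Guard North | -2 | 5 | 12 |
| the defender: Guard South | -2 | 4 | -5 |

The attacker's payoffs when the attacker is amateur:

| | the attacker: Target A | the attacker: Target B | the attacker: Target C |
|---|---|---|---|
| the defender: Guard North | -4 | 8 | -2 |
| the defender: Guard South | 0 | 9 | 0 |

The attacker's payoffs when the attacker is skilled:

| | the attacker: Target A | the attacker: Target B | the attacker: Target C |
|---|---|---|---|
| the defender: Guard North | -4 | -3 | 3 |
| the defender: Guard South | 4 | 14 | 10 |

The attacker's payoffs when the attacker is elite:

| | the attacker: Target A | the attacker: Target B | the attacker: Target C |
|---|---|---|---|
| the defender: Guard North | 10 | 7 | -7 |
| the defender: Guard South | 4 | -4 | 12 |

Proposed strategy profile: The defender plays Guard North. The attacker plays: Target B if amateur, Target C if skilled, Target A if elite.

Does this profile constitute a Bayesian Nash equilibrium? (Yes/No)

The defender plays Guard North: E[Guard North] = 1/10·(5) + 13/20·(12) + 1/4·(-2) = 39/5; E[Guard South] = -67/20. Best-responding. ✓
The attacker (capability amateur), facing Guard North: Target A gives -4, Target B gives 8, Target C gives -2. Proposed Target B is best. ✓
The attacker (capability skilled), facing Guard North: Target A gives -4, Target B gives -3, Target C gives 3. Proposed Target C is best. ✓
The attacker (capability elite), facing Guard North: Target A gives 10, Target B gives 7, Target C gives -7. Proposed Target A is best. ✓

Yes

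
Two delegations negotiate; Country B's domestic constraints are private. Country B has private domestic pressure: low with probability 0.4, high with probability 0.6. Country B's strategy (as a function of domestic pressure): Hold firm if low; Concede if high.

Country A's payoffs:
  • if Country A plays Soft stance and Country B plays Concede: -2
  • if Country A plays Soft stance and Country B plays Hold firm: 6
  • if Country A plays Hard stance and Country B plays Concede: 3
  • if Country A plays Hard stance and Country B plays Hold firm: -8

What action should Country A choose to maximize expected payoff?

E[Soft stance] = 0.4·(6) + 0.6·(-2) = 1.2
E[Hard stance] = 0.4·(-8) + 0.6·(3) = -1.4
Best response: Soft stance (1.2 is the largest).

Soft stance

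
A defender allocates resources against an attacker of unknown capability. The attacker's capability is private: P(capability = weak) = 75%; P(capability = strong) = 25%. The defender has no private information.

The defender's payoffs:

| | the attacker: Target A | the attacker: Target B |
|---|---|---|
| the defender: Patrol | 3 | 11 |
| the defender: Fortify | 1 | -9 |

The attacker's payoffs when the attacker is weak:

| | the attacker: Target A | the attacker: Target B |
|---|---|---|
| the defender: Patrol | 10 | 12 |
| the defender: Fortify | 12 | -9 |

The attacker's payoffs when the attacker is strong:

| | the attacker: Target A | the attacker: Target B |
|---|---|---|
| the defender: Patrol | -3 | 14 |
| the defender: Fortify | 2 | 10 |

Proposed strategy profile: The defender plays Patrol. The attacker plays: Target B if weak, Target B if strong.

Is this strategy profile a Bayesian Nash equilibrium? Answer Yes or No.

A profile is a BNE iff every type of every player is best-responding given beliefs about the other side.
The defender plays Patrol: E[Patrol] = 0.75·(11) + 0.25·(11) = 11; E[Fortify] = -9. Best-responding. ✓
The attacker (capability weak), facing Patrol: Target A gives 10, Target B gives 12. Proposed Target B is best. ✓
The attacker (capability strong), facing Patrol: Target A gives -3, Target B gives 14. Proposed Target B is best. ✓

Yes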